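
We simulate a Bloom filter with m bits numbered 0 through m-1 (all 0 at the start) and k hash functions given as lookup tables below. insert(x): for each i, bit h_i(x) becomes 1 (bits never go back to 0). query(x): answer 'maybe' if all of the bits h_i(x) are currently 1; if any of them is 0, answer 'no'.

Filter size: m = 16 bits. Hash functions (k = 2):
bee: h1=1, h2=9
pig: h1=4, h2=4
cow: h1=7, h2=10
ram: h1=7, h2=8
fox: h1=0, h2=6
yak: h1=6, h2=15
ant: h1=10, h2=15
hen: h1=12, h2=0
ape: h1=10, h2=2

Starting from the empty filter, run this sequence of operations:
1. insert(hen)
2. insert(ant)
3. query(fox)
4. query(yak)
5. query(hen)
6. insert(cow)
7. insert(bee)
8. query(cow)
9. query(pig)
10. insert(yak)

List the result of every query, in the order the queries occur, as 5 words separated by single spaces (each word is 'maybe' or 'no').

Start: bits=0000000000000000
Op 1: insert hen -> sets bits 0 12 -> bits=1000000000001000
Op 2: insert ant -> sets bits 10 15 -> bits=1000000000101001
Op 3: query fox -> checks bit0=1, bit6=0 (has a 0) -> no
Op 4: query yak -> checks bit6=0, bit15=1 (has a 0) -> no
Op 5: query hen -> checks bit0=1, bit12=1 (all 1) -> maybe
Op 6: insert cow -> sets bits 7 10 -> bits=1000000100101001
Op 7: insert bee -> sets bits 1 9 -> bits=1100000101101001
Op 8: query cow -> checks bit7=1, bit10=1 (all 1) -> maybe
Op 9: query pig -> checks bit4=0 (has a 0) -> no
Op 10: insert yak -> sets bits 6 15 -> bits=1100001101101001
Query results in order: no no maybe maybe no

Answer: no no maybe maybe no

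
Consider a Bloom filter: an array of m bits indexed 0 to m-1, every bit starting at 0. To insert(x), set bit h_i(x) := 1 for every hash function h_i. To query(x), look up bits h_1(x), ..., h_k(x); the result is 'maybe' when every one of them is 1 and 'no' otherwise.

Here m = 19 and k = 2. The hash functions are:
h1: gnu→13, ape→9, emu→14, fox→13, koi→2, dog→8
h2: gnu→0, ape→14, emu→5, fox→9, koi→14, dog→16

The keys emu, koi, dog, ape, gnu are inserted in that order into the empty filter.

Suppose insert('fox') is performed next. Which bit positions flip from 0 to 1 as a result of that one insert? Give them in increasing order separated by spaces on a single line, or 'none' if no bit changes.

Answer: none

Derivation:
Start: bits=0000000000000000000
After insert 'emu': sets bits 5 14 -> bits=0000010000000010000
After insert 'koi': sets bits 2 14 -> bits=0010010000000010000
After insert 'dog': sets bits 8 16 -> bits=0010010010000010100
After insert 'ape': sets bits 9 14 -> bits=0010010011000010100
After insert 'gnu': sets bits 0 13 -> bits=1010010011000110100
insert 'fox' would touch bits 9 13; currently bit9=1, bit13=1
Bits that are 0 among those (would change 0->1): none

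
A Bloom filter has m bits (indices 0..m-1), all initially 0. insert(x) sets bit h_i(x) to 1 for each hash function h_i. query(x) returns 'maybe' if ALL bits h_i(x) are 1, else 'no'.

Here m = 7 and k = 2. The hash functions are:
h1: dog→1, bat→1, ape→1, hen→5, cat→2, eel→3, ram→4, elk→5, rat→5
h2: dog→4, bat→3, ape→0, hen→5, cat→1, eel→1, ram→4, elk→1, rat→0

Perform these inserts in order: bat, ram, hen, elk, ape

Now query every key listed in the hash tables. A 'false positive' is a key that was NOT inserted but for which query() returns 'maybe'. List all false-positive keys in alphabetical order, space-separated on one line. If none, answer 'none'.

Start: bits=0000000
After insert 'bat': sets bits 1 3 -> bits=0101000
After insert 'ram': sets bits 4 -> bits=0101100
After insert 'hen': sets bits 5 -> bits=0101110
After insert 'elk': sets bits 1 5 -> bits=0101110
After insert 'ape': sets bits 0 1 -> bits=1101110
Not inserted: cat dog eel rat — query each against bits=1101110:
query cat: checks bit1=1, bit2=0 (has a 0) -> no => not a false positive
query dog: checks bit1=1, bit4=1 (all 1) -> maybe => FALSE POSITIVE
query eel: checks bit1=1, bit3=1 (all 1) -> maybe => FALSE POSITIVE
query rat: checks bit0=1, bit5=1 (all 1) -> maybe => FALSE POSITIVE
False positives (alphabetical): dog eel rat

Answer: dog eel rat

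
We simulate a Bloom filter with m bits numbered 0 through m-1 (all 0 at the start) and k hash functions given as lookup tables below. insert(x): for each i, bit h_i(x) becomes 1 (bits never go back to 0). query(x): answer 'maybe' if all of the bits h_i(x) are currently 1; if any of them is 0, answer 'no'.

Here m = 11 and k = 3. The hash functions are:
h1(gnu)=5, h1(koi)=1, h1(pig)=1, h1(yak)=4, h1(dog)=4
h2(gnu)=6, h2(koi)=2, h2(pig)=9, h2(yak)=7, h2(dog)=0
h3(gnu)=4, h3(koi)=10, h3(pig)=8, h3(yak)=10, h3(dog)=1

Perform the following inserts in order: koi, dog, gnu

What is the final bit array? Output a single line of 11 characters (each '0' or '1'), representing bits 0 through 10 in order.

Start: bits=00000000000
After insert 'koi': sets bits 1 2 10 -> bits=01100000001
After insert 'dog': sets bits 0 1 4 -> bits=11101000001
After insert 'gnu': sets bits 4 5 6 -> bits=11101110001

Answer: 11101110001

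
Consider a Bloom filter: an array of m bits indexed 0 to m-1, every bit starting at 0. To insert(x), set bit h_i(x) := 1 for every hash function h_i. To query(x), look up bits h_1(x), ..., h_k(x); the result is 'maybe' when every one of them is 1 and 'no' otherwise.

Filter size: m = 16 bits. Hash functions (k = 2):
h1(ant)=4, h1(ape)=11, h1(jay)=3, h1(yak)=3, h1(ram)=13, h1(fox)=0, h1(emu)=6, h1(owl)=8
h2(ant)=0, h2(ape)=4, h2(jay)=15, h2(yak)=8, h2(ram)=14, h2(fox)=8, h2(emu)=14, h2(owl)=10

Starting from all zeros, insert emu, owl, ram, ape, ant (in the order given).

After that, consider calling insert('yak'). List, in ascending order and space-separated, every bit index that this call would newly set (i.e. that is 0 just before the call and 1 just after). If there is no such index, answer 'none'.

Answer: 3

Derivation:
Start: bits=0000000000000000
After insert 'emu': sets bits 6 14 -> bits=0000001000000010
After insert 'owl': sets bits 8 10 -> bits=0000001010100010
After insert 'ram': sets bits 13 14 -> bits=0000001010100110
After insert 'ape': sets bits 4 11 -> bits=0000101010110110
After insert 'ant': sets bits 0 4 -> bits=1000101010110110
insert 'yak' would touch bits 3 8; currently bit3=0, bit8=1
Bits that are 0 among those (would change 0->1): 3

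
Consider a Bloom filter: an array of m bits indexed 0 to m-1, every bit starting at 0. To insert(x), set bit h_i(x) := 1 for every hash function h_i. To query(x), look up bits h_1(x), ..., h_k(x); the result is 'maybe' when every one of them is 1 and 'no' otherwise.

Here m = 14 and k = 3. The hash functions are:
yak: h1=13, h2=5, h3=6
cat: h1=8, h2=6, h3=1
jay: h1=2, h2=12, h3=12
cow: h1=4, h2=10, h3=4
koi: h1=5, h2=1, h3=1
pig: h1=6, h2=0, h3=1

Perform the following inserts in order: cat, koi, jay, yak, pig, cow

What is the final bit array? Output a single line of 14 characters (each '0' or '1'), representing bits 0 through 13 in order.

Answer: 11101110101011

Derivation:
Start: bits=00000000000000
After insert 'cat': sets bits 1 6 8 -> bits=01000010100000
After insert 'koi': sets bits 1 5 -> bits=01000110100000
After insert 'jay': sets bits 2 12 -> bits=01100110100010
After insert 'yak': sets bits 5 6 13 -> bits=01100110100011
After insert 'pig': sets bits 0 1 6 -> bits=11100110100011
After insert 'cow': sets bits 4 10 -> bits=11101110101011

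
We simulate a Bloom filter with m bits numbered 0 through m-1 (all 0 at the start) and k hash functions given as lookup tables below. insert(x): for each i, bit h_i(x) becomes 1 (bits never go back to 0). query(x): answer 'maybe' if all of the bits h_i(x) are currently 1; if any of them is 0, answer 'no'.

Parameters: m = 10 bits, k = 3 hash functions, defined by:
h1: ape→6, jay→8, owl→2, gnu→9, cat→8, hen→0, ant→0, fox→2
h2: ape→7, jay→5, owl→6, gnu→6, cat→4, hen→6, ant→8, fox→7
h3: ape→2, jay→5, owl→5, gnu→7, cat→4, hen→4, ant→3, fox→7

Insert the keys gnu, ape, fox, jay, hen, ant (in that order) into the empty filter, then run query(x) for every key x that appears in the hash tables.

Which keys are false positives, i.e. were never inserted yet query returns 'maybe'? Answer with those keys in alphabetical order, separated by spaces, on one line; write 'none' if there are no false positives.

Answer: cat owl

Derivation:
Start: bits=0000000000
After insert 'gnu': sets bits 6 7 9 -> bits=0000001101
After insert 'ape': sets bits 2 6 7 -> bits=0010001101
After insert 'fox': sets bits 2 7 -> bits=0010001101
After insert 'jay': sets bits 5 8 -> bits=0010011111
After insert 'hen': sets bits 0 4 6 -> bits=1010111111
After insert 'ant': sets bits 0 3 8 -> bits=1011111111
Not inserted: cat owl — query each against bits=1011111111:
query cat: checks bit4=1, bit8=1 (all 1) -> maybe => FALSE POSITIVE
query owl: checks bit2=1, bit5=1, bit6=1 (all 1) -> maybe => FALSE POSITIVE
False positives (alphabetical): cat owl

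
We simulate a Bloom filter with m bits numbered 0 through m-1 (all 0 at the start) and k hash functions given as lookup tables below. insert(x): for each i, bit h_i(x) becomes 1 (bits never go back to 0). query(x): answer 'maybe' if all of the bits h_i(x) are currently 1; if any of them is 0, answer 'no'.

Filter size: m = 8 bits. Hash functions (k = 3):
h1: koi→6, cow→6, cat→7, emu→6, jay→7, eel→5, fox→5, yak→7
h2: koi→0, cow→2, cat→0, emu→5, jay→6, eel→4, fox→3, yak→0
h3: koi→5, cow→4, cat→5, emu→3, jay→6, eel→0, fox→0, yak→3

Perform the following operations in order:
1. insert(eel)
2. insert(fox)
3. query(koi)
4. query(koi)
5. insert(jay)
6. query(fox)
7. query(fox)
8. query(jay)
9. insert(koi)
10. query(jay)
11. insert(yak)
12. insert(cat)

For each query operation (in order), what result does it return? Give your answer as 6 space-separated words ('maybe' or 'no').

Answer: no no maybe maybe maybe maybe

Derivation:
Start: bits=00000000
Op 1: insert eel -> sets bits 0 4 5 -> bits=10001100
Op 2: insert fox -> sets bits 0 3 5 -> bits=10011100
Op 3: query koi -> checks bit0=1, bit5=1, bit6=0 (has a 0) -> no
Op 4: query koi -> checks bit0=1, bit5=1, bit6=0 (has a 0) -> no
Op 5: insert jay -> sets bits 6 7 -> bits=10011111
Op 6: query fox -> checks bit0=1, bit3=1, bit5=1 (all 1) -> maybe
Op 7: query fox -> checks bit0=1, bit3=1, bit5=1 (all 1) -> maybe
Op 8: query jay -> checks bit6=1, bit7=1 (all 1) -> maybe
Op 9: insert koi -> sets bits 0 5 6 -> bits=10011111
Op 10: query jay -> checks bit6=1, bit7=1 (all 1) -> maybe
Op 11: insert yak -> sets bits 0 3 7 -> bits=10011111
Op 12: insert cat -> sets bits 0 5 7 -> bits=10011111
Query results in order: no no maybe maybe maybe maybe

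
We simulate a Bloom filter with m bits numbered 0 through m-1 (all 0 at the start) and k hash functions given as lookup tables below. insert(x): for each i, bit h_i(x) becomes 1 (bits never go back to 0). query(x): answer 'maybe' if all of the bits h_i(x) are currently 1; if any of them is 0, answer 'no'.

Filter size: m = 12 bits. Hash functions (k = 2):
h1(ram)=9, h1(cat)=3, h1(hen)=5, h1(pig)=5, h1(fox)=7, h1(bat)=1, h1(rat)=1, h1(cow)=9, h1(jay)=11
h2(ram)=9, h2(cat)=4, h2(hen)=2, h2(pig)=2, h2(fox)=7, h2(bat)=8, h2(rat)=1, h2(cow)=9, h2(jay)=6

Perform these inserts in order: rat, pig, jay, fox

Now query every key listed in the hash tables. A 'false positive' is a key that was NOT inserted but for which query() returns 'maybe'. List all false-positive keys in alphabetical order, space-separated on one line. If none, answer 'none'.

Start: bits=000000000000
After insert 'rat': sets bits 1 -> bits=010000000000
After insert 'pig': sets bits 2 5 -> bits=011001000000
After insert 'jay': sets bits 6 11 -> bits=011001100001
After insert 'fox': sets bits 7 -> bits=011001110001
Not inserted: bat cat cow hen ram — query each against bits=011001110001:
query bat: checks bit1=1, bit8=0 (has a 0) -> no => not a false positive
query cat: checks bit3=0, bit4=0 (has a 0) -> no => not a false positive
query cow: checks bit9=0 (has a 0) -> no => not a false positive
query hen: checks bit2=1, bit5=1 (all 1) -> maybe => FALSE POSITIVE
query ram: checks bit9=0 (has a 0) -> no => not a false positive
False positives (alphabetical): hen

Answer: hen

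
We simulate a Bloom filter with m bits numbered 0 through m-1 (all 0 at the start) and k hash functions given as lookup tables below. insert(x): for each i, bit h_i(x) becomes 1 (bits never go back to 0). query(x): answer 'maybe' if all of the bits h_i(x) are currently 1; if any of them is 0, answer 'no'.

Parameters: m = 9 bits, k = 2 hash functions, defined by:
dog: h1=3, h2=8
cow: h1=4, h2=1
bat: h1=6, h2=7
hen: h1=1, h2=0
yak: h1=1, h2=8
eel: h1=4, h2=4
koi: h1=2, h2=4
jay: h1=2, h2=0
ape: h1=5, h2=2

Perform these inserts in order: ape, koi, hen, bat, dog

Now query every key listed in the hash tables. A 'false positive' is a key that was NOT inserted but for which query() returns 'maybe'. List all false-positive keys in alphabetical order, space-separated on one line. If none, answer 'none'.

Answer: cow eel jay yak

Derivation:
Start: bits=000000000
After insert 'ape': sets bits 2 5 -> bits=001001000
After insert 'koi': sets bits 2 4 -> bits=001011000
After insert 'hen': sets bits 0 1 -> bits=111011000
After insert 'bat': sets bits 6 7 -> bits=111011110
After insert 'dog': sets bits 3 8 -> bits=111111111
Not inserted: cow eel jay yak — query each against bits=111111111:
query cow: checks bit1=1, bit4=1 (all 1) -> maybe => FALSE POSITIVE
query eel: checks bit4=1 (all 1) -> maybe => FALSE POSITIVE
query jay: checks bit0=1, bit2=1 (all 1) -> maybe => FALSE POSITIVE
query yak: checks bit1=1, bit8=1 (all 1) -> maybe => FALSE POSITIVE
False positives (alphabetical): cow eel jay yak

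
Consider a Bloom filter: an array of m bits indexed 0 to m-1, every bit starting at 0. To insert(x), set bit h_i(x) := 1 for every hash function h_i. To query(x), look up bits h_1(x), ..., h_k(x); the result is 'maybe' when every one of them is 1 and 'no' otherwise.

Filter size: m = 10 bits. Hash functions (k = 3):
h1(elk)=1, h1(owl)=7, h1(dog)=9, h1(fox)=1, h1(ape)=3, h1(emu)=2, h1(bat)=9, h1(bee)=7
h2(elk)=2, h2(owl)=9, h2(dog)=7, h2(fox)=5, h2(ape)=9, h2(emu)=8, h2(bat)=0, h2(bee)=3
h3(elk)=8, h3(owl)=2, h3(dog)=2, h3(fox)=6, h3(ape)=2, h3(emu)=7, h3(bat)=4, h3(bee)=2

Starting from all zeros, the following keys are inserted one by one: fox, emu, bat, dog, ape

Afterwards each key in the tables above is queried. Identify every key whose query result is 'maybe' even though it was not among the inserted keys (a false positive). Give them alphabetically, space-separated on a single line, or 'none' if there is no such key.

Start: bits=0000000000
After insert 'fox': sets bits 1 5 6 -> bits=0100011000
After insert 'emu': sets bits 2 7 8 -> bits=0110011110
After insert 'bat': sets bits 0 4 9 -> bits=1110111111
After insert 'dog': sets bits 2 7 9 -> bits=1110111111
After insert 'ape': sets bits 2 3 9 -> bits=1111111111
Not inserted: bee elk owl — query each against bits=1111111111:
query bee: checks bit2=1, bit3=1, bit7=1 (all 1) -> maybe => FALSE POSITIVE
query elk: checks bit1=1, bit2=1, bit8=1 (all 1) -> maybe => FALSE POSITIVE
query owl: checks bit2=1, bit7=1, bit9=1 (all 1) -> maybe => FALSE POSITIVE
False positives (alphabetical): bee elk owl

Answer: bee elk owl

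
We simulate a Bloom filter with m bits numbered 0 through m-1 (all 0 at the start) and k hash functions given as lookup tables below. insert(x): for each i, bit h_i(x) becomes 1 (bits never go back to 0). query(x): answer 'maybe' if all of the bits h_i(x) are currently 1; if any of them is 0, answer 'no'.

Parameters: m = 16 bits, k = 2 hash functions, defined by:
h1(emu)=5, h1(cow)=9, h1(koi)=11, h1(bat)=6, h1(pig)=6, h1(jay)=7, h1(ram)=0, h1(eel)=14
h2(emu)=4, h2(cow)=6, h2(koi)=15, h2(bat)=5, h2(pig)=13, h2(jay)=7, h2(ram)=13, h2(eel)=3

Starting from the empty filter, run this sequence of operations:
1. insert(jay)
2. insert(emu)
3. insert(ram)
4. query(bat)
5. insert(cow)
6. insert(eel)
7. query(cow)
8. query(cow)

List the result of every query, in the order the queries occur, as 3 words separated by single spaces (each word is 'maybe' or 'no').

Answer: no maybe maybe

Derivation:
Start: bits=0000000000000000
Op 1: insert jay -> sets bits 7 -> bits=0000000100000000
Op 2: insert emu -> sets bits 4 5 -> bits=0000110100000000
Op 3: insert ram -> sets bits 0 13 -> bits=1000110100000100
Op 4: query bat -> checks bit5=1, bit6=0 (has a 0) -> no
Op 5: insert cow -> sets bits 6 9 -> bits=1000111101000100
Op 6: insert eel -> sets bits 3 14 -> bits=1001111101000110
Op 7: query cow -> checks bit6=1, bit9=1 (all 1) -> maybe
Op 8: query cow -> checks bit6=1, bit9=1 (all 1) -> maybe
Query results in order: no maybe maybe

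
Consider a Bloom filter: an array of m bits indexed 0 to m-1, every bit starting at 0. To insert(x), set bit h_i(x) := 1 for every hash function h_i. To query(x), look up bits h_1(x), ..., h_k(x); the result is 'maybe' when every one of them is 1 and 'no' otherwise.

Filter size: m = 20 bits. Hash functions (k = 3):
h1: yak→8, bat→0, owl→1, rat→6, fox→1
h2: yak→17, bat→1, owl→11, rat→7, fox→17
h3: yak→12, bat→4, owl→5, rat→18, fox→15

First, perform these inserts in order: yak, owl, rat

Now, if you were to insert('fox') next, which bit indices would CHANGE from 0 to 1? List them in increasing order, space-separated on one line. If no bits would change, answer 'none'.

Start: bits=00000000000000000000
After insert 'yak': sets bits 8 12 17 -> bits=00000000100010000100
After insert 'owl': sets bits 1 5 11 -> bits=01000100100110000100
After insert 'rat': sets bits 6 7 18 -> bits=01000111100110000110
insert 'fox' would touch bits 1 15 17; currently bit1=1, bit15=0, bit17=1
Bits that are 0 among those (would change 0->1): 15

Answer: 15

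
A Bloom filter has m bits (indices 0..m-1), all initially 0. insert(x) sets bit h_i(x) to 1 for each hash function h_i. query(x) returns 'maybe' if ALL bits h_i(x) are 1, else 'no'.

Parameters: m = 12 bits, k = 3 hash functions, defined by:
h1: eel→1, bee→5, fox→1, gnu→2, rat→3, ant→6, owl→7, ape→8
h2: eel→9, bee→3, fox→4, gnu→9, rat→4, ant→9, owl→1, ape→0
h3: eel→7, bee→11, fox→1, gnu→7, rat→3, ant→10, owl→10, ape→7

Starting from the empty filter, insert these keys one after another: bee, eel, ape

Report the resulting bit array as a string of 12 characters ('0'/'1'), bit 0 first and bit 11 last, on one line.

Start: bits=000000000000
After insert 'bee': sets bits 3 5 11 -> bits=000101000001
After insert 'eel': sets bits 1 7 9 -> bits=010101010101
After insert 'ape': sets bits 0 7 8 -> bits=110101011101

Answer: 110101011101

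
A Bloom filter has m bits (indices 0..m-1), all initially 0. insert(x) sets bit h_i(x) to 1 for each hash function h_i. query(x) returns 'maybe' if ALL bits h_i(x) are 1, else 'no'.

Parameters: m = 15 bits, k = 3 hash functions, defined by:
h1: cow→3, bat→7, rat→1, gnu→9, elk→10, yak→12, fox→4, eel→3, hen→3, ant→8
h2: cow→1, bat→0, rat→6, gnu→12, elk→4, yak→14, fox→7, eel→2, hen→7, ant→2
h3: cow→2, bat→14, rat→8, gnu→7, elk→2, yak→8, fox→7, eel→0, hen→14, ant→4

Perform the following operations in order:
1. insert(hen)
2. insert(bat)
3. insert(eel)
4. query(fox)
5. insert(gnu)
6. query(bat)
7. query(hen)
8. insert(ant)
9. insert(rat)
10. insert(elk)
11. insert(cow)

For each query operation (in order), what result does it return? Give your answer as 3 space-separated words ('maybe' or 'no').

Answer: no maybe maybe

Derivation:
Start: bits=000000000000000
Op 1: insert hen -> sets bits 3 7 14 -> bits=000100010000001
Op 2: insert bat -> sets bits 0 7 14 -> bits=100100010000001
Op 3: insert eel -> sets bits 0 2 3 -> bits=101100010000001
Op 4: query fox -> checks bit4=0, bit7=1 (has a 0) -> no
Op 5: insert gnu -> sets bits 7 9 12 -> bits=101100010100101
Op 6: query bat -> checks bit0=1, bit7=1, bit14=1 (all 1) -> maybe
Op 7: query hen -> checks bit3=1, bit7=1, bit14=1 (all 1) -> maybe
Op 8: insert ant -> sets bits 2 4 8 -> bits=101110011100101
Op 9: insert rat -> sets bits 1 6 8 -> bits=111110111100101
Op 10: insert elk -> sets bits 2 4 10 -> bits=111110111110101
Op 11: insert cow -> sets bits 1 2 3 -> bits=111110111110101
Query results in order: no maybe maybe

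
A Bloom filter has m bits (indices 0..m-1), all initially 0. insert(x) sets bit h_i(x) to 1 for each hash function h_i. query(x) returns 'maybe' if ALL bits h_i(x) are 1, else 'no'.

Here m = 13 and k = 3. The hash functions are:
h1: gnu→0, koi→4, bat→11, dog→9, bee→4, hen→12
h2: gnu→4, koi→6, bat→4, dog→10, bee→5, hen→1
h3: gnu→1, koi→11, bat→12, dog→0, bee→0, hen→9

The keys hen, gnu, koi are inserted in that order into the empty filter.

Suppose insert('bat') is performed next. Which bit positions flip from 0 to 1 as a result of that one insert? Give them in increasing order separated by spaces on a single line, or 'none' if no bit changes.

Answer: none

Derivation:
Start: bits=0000000000000
After insert 'hen': sets bits 1 9 12 -> bits=0100000001001
After insert 'gnu': sets bits 0 1 4 -> bits=1100100001001
After insert 'koi': sets bits 4 6 11 -> bits=1100101001011
insert 'bat' would touch bits 4 11 12; currently bit4=1, bit11=1, bit12=1
Bits that are 0 among those (would change 0->1): none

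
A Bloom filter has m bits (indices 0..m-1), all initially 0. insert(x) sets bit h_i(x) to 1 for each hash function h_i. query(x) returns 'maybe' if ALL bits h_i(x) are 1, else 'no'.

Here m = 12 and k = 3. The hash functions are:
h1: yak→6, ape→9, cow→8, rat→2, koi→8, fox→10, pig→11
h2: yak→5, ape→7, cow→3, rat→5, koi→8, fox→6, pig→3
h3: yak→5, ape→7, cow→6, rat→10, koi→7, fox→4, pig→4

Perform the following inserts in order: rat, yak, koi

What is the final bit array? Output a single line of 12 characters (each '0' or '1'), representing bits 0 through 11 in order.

Start: bits=000000000000
After insert 'rat': sets bits 2 5 10 -> bits=001001000010
After insert 'yak': sets bits 5 6 -> bits=001001100010
After insert 'koi': sets bits 7 8 -> bits=001001111010

Answer: 001001111010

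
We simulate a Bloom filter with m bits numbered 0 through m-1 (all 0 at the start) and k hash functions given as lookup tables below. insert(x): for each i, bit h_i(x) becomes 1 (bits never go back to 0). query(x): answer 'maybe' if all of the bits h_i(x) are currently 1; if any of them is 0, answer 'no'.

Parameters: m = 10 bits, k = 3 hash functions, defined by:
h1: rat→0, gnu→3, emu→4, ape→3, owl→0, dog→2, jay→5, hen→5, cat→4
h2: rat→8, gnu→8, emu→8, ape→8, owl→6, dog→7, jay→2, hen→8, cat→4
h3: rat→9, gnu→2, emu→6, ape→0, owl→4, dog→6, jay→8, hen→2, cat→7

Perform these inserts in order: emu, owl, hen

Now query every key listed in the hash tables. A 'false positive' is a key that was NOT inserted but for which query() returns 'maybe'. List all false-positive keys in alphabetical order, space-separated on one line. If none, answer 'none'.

Start: bits=0000000000
After insert 'emu': sets bits 4 6 8 -> bits=0000101010
After insert 'owl': sets bits 0 4 6 -> bits=1000101010
After insert 'hen': sets bits 2 5 8 -> bits=1010111010
Not inserted: ape cat dog gnu jay rat — query each against bits=1010111010:
query ape: checks bit0=1, bit3=0, bit8=1 (has a 0) -> no => not a false positive
query cat: checks bit4=1, bit7=0 (has a 0) -> no => not a false positive
query dog: checks bit2=1, bit6=1, bit7=0 (has a 0) -> no => not a false positive
query gnu: checks bit2=1, bit3=0, bit8=1 (has a 0) -> no => not a false positive
query jay: checks bit2=1, bit5=1, bit8=1 (all 1) -> maybe => FALSE POSITIVE
query rat: checks bit0=1, bit8=1, bit9=0 (has a 0) -> no => not a false positive
False positives (alphabetical): jay

Answer: jay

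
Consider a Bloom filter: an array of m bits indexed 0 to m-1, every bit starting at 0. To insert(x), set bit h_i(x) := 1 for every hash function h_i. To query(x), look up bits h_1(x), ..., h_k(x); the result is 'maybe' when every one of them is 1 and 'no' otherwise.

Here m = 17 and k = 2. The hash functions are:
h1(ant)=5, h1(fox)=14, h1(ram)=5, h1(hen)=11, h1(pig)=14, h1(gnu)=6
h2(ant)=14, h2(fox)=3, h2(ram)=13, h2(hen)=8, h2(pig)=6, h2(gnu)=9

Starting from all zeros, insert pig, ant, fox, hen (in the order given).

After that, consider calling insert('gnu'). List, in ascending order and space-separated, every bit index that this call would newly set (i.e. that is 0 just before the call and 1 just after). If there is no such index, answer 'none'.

Start: bits=00000000000000000
After insert 'pig': sets bits 6 14 -> bits=00000010000000100
After insert 'ant': sets bits 5 14 -> bits=00000110000000100
After insert 'fox': sets bits 3 14 -> bits=00010110000000100
After insert 'hen': sets bits 8 11 -> bits=00010110100100100
insert 'gnu' would touch bits 6 9; currently bit6=1, bit9=0
Bits that are 0 among those (would change 0->1): 9

Answer: 9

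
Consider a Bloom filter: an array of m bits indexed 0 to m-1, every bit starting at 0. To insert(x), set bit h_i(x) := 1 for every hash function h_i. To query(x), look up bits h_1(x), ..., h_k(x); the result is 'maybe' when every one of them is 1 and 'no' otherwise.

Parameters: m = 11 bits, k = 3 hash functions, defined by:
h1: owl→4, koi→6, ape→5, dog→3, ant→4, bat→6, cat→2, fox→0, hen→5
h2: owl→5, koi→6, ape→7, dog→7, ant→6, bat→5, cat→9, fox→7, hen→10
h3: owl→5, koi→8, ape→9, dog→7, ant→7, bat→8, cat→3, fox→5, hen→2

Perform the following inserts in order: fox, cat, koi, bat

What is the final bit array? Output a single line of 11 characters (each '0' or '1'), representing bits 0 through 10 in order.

Start: bits=00000000000
After insert 'fox': sets bits 0 5 7 -> bits=10000101000
After insert 'cat': sets bits 2 3 9 -> bits=10110101010
After insert 'koi': sets bits 6 8 -> bits=10110111110
After insert 'bat': sets bits 5 6 8 -> bits=10110111110

Answer: 10110111110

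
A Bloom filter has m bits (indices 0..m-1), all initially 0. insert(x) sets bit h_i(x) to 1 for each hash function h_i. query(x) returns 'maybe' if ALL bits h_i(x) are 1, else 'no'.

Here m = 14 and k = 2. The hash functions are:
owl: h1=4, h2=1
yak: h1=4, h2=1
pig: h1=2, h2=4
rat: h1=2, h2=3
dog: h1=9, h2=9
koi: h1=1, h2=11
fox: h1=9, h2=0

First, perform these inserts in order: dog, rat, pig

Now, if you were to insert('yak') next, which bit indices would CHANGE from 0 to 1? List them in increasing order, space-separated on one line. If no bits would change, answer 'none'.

Start: bits=00000000000000
After insert 'dog': sets bits 9 -> bits=00000000010000
After insert 'rat': sets bits 2 3 -> bits=00110000010000
After insert 'pig': sets bits 2 4 -> bits=00111000010000
insert 'yak' would touch bits 1 4; currently bit1=0, bit4=1
Bits that are 0 among those (would change 0->1): 1

Answer: 1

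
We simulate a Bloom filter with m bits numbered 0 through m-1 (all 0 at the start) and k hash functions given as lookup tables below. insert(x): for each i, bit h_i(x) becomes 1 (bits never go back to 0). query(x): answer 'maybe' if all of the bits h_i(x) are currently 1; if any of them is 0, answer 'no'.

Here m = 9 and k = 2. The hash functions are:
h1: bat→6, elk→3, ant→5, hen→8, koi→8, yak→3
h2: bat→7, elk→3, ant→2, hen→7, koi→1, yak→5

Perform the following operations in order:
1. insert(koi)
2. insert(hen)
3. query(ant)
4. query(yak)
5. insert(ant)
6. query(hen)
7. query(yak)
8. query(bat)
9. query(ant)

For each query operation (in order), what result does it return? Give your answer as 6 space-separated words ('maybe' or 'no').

Start: bits=000000000
Op 1: insert koi -> sets bits 1 8 -> bits=010000001
Op 2: insert hen -> sets bits 7 8 -> bits=010000011
Op 3: query ant -> checks bit2=0, bit5=0 (has a 0) -> no
Op 4: query yak -> checks bit3=0, bit5=0 (has a 0) -> no
Op 5: insert ant -> sets bits 2 5 -> bits=011001011
Op 6: query hen -> checks bit7=1, bit8=1 (all 1) -> maybe
Op 7: query yak -> checks bit3=0, bit5=1 (has a 0) -> no
Op 8: query bat -> checks bit6=0, bit7=1 (has a 0) -> no
Op 9: query ant -> checks bit2=1, bit5=1 (all 1) -> maybe
Query results in order: no no maybe no no maybe

Answer: no no maybe no no maybe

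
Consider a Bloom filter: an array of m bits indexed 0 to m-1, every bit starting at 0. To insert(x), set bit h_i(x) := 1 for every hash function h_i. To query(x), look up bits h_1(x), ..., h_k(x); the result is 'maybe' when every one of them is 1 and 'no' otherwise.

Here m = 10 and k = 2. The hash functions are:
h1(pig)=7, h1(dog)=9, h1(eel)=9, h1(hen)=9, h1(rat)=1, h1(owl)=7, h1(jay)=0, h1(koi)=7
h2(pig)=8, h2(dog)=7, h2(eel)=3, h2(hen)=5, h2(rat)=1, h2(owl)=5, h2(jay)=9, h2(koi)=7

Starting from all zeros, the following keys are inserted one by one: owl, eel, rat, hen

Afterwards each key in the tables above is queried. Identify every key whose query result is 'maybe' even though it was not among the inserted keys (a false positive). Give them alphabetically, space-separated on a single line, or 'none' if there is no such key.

Answer: dog koi

Derivation:
Start: bits=0000000000
After insert 'owl': sets bits 5 7 -> bits=0000010100
After insert 'eel': sets bits 3 9 -> bits=0001010101
After insert 'rat': sets bits 1 -> bits=0101010101
After insert 'hen': sets bits 5 9 -> bits=0101010101
Not inserted: dog jay koi pig — query each against bits=0101010101:
query dog: checks bit7=1, bit9=1 (all 1) -> maybe => FALSE POSITIVE
query jay: checks bit0=0, bit9=1 (has a 0) -> no => not a false positive
query koi: checks bit7=1 (all 1) -> maybe => FALSE POSITIVE
query pig: checks bit7=1, bit8=0 (has a 0) -> no => not a false positive
False positives (alphabetical): dog koi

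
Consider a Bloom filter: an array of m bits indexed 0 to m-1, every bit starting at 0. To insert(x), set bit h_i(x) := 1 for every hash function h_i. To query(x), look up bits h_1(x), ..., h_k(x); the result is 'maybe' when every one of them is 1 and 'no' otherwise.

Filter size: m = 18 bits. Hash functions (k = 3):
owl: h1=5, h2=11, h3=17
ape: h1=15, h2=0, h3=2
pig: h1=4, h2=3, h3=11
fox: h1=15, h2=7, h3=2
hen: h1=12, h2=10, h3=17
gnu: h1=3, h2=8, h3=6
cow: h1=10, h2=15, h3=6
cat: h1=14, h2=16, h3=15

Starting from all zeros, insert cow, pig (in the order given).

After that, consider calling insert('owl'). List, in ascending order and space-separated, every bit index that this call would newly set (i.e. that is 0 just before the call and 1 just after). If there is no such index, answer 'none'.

Start: bits=000000000000000000
After insert 'cow': sets bits 6 10 15 -> bits=000000100010000100
After insert 'pig': sets bits 3 4 11 -> bits=000110100011000100
insert 'owl' would touch bits 5 11 17; currently bit5=0, bit11=1, bit17=0
Bits that are 0 among those (would change 0->1): 5 17

Answer: 5 17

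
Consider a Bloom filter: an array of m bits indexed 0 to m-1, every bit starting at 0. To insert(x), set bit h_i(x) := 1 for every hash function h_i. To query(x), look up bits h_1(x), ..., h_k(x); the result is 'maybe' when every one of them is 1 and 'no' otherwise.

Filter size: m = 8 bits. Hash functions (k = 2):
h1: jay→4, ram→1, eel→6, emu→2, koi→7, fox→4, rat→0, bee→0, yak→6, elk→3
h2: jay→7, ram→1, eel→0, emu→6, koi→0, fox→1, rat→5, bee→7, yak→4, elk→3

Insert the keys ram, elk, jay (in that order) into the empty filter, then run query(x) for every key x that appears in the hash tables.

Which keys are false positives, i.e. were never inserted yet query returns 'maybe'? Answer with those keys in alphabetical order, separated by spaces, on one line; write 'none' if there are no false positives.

Start: bits=00000000
After insert 'ram': sets bits 1 -> bits=01000000
After insert 'elk': sets bits 3 -> bits=01010000
After insert 'jay': sets bits 4 7 -> bits=01011001
Not inserted: bee eel emu fox koi rat yak — query each against bits=01011001:
query bee: checks bit0=0, bit7=1 (has a 0) -> no => not a false positive
query eel: checks bit0=0, bit6=0 (has a 0) -> no => not a false positive
query emu: checks bit2=0, bit6=0 (has a 0) -> no => not a false positive
query fox: checks bit1=1, bit4=1 (all 1) -> maybe => FALSE POSITIVE
query koi: checks bit0=0, bit7=1 (has a 0) -> no => not a false positive
query rat: checks bit0=0, bit5=0 (has a 0) -> no => not a false positive
query yak: checks bit4=1, bit6=0 (has a 0) -> no => not a false positive
False positives (alphabetical): fox

Answer: fox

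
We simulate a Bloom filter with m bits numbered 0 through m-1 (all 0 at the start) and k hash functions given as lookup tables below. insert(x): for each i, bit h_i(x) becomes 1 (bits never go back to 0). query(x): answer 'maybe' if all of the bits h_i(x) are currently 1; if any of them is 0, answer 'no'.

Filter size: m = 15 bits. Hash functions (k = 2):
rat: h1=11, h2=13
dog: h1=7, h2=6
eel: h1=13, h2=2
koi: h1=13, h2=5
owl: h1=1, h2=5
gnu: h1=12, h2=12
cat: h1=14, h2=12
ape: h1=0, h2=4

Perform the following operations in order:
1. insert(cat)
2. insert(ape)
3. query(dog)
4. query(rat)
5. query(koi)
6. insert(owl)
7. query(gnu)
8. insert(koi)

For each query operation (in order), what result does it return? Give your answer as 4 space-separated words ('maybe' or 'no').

Answer: no no no maybe

Derivation:
Start: bits=000000000000000
Op 1: insert cat -> sets bits 12 14 -> bits=000000000000101
Op 2: insert ape -> sets bits 0 4 -> bits=100010000000101
Op 3: query dog -> checks bit6=0, bit7=0 (has a 0) -> no
Op 4: query rat -> checks bit11=0, bit13=0 (has a 0) -> no
Op 5: query koi -> checks bit5=0, bit13=0 (has a 0) -> no
Op 6: insert owl -> sets bits 1 5 -> bits=110011000000101
Op 7: query gnu -> checks bit12=1 (all 1) -> maybe
Op 8: insert koi -> sets bits 5 13 -> bits=110011000000111
Query results in order: no no no maybe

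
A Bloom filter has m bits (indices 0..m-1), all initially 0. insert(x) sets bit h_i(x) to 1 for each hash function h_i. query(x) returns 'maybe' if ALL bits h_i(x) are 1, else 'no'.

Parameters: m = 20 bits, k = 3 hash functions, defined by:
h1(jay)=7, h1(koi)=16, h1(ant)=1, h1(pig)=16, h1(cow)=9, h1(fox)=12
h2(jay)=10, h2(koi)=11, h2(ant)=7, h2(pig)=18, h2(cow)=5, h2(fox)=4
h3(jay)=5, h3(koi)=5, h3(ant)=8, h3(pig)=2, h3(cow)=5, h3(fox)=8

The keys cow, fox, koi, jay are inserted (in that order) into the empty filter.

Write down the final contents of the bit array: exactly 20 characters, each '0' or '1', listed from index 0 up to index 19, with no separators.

Answer: 00001101111110001000

Derivation:
Start: bits=00000000000000000000
After insert 'cow': sets bits 5 9 -> bits=00000100010000000000
After insert 'fox': sets bits 4 8 12 -> bits=00001100110010000000
After insert 'koi': sets bits 5 11 16 -> bits=00001100110110001000
After insert 'jay': sets bits 5 7 10 -> bits=00001101111110001000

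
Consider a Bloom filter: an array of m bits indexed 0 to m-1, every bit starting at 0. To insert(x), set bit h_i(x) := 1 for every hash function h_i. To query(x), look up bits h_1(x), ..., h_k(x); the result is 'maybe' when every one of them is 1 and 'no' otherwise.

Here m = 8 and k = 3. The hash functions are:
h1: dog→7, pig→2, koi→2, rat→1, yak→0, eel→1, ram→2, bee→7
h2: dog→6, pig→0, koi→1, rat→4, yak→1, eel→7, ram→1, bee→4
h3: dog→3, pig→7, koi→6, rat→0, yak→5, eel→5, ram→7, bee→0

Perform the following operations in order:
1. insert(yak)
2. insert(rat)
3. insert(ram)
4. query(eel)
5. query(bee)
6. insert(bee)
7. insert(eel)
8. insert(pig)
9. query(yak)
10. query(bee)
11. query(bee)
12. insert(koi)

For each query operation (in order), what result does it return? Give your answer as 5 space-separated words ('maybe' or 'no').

Start: bits=00000000
Op 1: insert yak -> sets bits 0 1 5 -> bits=11000100
Op 2: insert rat -> sets bits 0 1 4 -> bits=11001100
Op 3: insert ram -> sets bits 1 2 7 -> bits=11101101
Op 4: query eel -> checks bit1=1, bit5=1, bit7=1 (all 1) -> maybe
Op 5: query bee -> checks bit0=1, bit4=1, bit7=1 (all 1) -> maybe
Op 6: insert bee -> sets bits 0 4 7 -> bits=11101101
Op 7: insert eel -> sets bits 1 5 7 -> bits=11101101
Op 8: insert pig -> sets bits 0 2 7 -> bits=11101101
Op 9: query yak -> checks bit0=1, bit1=1, bit5=1 (all 1) -> maybe
Op 10: query bee -> checks bit0=1, bit4=1, bit7=1 (all 1) -> maybe
Op 11: query bee -> checks bit0=1, bit4=1, bit7=1 (all 1) -> maybe
Op 12: insert koi -> sets bits 1 2 6 -> bits=11101111
Query results in order: maybe maybe maybe maybe maybe

Answer: maybe maybe maybe maybe maybe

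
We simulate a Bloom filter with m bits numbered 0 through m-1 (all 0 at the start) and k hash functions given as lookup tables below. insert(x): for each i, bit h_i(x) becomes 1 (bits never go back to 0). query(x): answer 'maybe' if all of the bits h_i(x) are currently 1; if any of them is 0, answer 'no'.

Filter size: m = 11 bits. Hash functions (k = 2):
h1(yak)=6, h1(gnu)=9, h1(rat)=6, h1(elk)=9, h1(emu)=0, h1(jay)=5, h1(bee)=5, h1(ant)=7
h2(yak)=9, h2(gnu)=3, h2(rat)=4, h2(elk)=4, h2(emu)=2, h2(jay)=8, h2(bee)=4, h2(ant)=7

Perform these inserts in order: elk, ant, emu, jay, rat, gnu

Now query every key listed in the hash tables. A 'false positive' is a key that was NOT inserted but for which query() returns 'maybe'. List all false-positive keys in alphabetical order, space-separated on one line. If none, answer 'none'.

Answer: bee yak

Derivation:
Start: bits=00000000000
After insert 'elk': sets bits 4 9 -> bits=00001000010
After insert 'ant': sets bits 7 -> bits=00001001010
After insert 'emu': sets bits 0 2 -> bits=10101001010
After insert 'jay': sets bits 5 8 -> bits=10101101110
After insert 'rat': sets bits 4 6 -> bits=10101111110
After insert 'gnu': sets bits 3 9 -> bits=10111111110
Not inserted: bee yak — query each against bits=10111111110:
query bee: checks bit4=1, bit5=1 (all 1) -> maybe => FALSE POSITIVE
query yak: checks bit6=1, bit9=1 (all 1) -> maybe => FALSE POSITIVE
False positives (alphabetical): bee yak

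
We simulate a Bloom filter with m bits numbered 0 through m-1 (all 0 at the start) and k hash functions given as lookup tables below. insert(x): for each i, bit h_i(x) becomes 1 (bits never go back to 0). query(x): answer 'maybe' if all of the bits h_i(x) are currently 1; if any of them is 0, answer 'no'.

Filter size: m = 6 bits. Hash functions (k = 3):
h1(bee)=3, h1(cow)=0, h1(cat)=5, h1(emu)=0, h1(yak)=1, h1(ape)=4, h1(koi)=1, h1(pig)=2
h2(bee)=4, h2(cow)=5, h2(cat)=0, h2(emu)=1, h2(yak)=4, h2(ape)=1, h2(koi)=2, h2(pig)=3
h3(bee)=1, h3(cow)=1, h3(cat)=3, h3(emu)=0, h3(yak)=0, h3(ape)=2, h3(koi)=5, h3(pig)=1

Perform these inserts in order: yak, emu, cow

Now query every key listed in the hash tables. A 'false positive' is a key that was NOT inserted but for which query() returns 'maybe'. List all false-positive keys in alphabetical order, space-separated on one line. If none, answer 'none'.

Answer: none

Derivation:
Start: bits=000000
After insert 'yak': sets bits 0 1 4 -> bits=110010
After insert 'emu': sets bits 0 1 -> bits=110010
After insert 'cow': sets bits 0 1 5 -> bits=110011
Not inserted: ape bee cat koi pig — query each against bits=110011:
query ape: checks bit1=1, bit2=0, bit4=1 (has a 0) -> no => not a false positive
query bee: checks bit1=1, bit3=0, bit4=1 (has a 0) -> no => not a false positive
query cat: checks bit0=1, bit3=0, bit5=1 (has a 0) -> no => not a false positive
query koi: checks bit1=1, bit2=0, bit5=1 (has a 0) -> no => not a false positive
query pig: checks bit1=1, bit2=0, bit3=0 (has a 0) -> no => not a false positive
False positives (alphabetical): none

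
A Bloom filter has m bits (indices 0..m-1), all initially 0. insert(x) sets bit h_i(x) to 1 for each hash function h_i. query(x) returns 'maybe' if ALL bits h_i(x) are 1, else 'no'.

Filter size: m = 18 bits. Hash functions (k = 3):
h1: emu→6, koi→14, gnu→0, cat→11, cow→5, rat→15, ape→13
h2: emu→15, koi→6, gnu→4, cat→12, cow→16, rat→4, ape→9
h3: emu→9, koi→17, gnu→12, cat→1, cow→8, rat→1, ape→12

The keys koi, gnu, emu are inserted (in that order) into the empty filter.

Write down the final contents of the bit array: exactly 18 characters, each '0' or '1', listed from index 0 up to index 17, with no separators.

Start: bits=000000000000000000
After insert 'koi': sets bits 6 14 17 -> bits=000000100000001001
After insert 'gnu': sets bits 0 4 12 -> bits=100010100000101001
After insert 'emu': sets bits 6 9 15 -> bits=100010100100101101

Answer: 100010100100101101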